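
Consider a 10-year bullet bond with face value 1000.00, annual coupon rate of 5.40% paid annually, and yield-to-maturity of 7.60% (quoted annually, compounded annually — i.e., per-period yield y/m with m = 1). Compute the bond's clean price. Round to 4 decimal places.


Answer: Price = 849.6773

Derivation:
Coupon per period c = face * coupon_rate / m = 54.000000
Periods per year m = 1; per-period yield y/m = 0.076000
Number of cashflows N = 10
Cashflows (t years, CF_t, discount factor 1/(1+y/m)^(m*t), PV):
  t = 1.0000: CF_t = 54.000000, DF = 0.929368, PV = 50.185874
  t = 2.0000: CF_t = 54.000000, DF = 0.863725, PV = 46.641146
  t = 3.0000: CF_t = 54.000000, DF = 0.802718, PV = 43.346790
  t = 4.0000: CF_t = 54.000000, DF = 0.746021, PV = 40.285121
  t = 5.0000: CF_t = 54.000000, DF = 0.693328, PV = 37.439704
  t = 6.0000: CF_t = 54.000000, DF = 0.644357, PV = 34.795264
  t = 7.0000: CF_t = 54.000000, DF = 0.598845, PV = 32.337606
  t = 8.0000: CF_t = 54.000000, DF = 0.556547, PV = 30.053537
  t = 9.0000: CF_t = 54.000000, DF = 0.517237, PV = 27.930796
  t = 10.0000: CF_t = 1054.000000, DF = 0.480704, PV = 506.661492
Price P = sum_t PV_t = 849.677330


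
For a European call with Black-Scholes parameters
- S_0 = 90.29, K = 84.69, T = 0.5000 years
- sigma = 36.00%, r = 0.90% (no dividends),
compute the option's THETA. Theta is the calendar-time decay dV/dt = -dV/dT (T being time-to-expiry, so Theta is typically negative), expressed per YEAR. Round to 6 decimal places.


d1 = 0.3964872699; d2 = 0.1419288286
phi(d1) = 0.3687856822; exp(-qT) = 1.0000000000; exp(-rT) = 0.9955101098
Theta = -S*exp(-qT)*phi(d1)*sigma/(2*sqrt(T)) - r*K*exp(-rT)*N(d2) + q*S*exp(-qT)*N(d1)
N(d1) = 0.6541272014; N(d2) = 0.5564318886; sqrt(T) = 0.7071067812
Term 1 = -90.2900 * 1.0000000000 * 0.3687856822 * 0.3600 / (2 * 0.7071067812) = -8.4762002340
Term 2 = -0.0090 * 84.6900 * 0.9955101098 * 0.5564318886 = -0.4222137068
Term 3 = 0 (no dividend yield, q = 0)
Theta = -8.4762002340 + (-0.4222137068) + (0.0000000000) = -8.898414

Answer: Theta = -8.898414


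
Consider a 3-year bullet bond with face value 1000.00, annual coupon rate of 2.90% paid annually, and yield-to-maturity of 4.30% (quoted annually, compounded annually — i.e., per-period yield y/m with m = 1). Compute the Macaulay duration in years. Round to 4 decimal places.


Answer: Macaulay duration = 2.9144 years

Derivation:
Coupon per period c = face * coupon_rate / m = 29.000000
Periods per year m = 1; per-period yield y/m = 0.043000
Number of cashflows N = 3
Cashflows (t years, CF_t, discount factor 1/(1+y/m)^(m*t), PV):
  t = 1.0000: CF_t = 29.000000, DF = 0.958773, PV = 27.804410
  t = 2.0000: CF_t = 29.000000, DF = 0.919245, PV = 26.658112
  t = 3.0000: CF_t = 1029.000000, DF = 0.881347, PV = 906.906364
Price P = sum_t PV_t = 961.368886
Macaulay numerator sum_t t * PV_t:
  t * PV_t at t = 1.0000: 27.804410
  t * PV_t at t = 2.0000: 53.316223
  t * PV_t at t = 3.0000: 2720.719092
Macaulay duration D = (sum_t t * PV_t) / P = 2801.839726 / 961.368886 = 2.914427


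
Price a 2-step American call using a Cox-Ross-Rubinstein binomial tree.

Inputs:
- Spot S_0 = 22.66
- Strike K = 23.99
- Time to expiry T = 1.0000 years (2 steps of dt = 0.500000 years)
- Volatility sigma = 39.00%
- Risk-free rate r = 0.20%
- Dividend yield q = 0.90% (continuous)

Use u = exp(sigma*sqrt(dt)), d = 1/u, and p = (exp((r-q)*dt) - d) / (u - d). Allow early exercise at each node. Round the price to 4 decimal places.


Answer: Price = V(0,0) = 2.7694

Derivation:
dt = T/N = 0.500000
u = exp(sigma*sqrt(dt)) = 1.317547; d = 1/u = 0.758986
p = (exp((r-q)*dt) - d) / (u - d) = 0.425236
Discount per step: exp(-r*dt) = 0.999000
Stock lattice S(k, i) with i counting down-moves:
  k=0: S(0,0) = 22.6600
  k=1: S(1,0) = 29.8556; S(1,1) = 17.1986
  k=2: S(2,0) = 39.3362; S(2,1) = 22.6600; S(2,2) = 13.0535
Terminal payoffs V(N, i) = max(S_T - K, 0):
  V(2,0) = 15.346174; V(2,1) = 0.000000; V(2,2) = 0.000000
Backward induction: V(k, i) = exp(-r*dt) * [p * V(k+1, i) + (1-p) * V(k+1, i+1)]; then take max(V_cont, immediate exercise) for American.
  V(1,0) = exp(-r*dt) * [p*15.346174 + (1-p)*0.000000] = 6.519216; exercise = 5.865614; V(1,0) = max -> 6.519216
  V(1,1) = exp(-r*dt) * [p*0.000000 + (1-p)*0.000000] = 0.000000; exercise = 0.000000; V(1,1) = max -> 0.000000
  V(0,0) = exp(-r*dt) * [p*6.519216 + (1-p)*0.000000] = 2.769432; exercise = 0.000000; V(0,0) = max -> 2.769432


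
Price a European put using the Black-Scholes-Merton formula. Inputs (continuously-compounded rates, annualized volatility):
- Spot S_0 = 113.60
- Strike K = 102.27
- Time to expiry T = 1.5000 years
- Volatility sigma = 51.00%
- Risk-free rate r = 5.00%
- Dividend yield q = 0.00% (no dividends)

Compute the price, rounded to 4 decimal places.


Answer: Price = 17.2168

Derivation:
d1 = (ln(S/K) + (r - q + 0.5*sigma^2) * T) / (sigma * sqrt(T)) = 0.60059268
d2 = d1 - sigma * sqrt(T) = -0.02402720
exp(-rT) = 0.92774349; exp(-qT) = 1.00000000
P = K * exp(-rT) * N(-d2) - S_0 * exp(-qT) * N(-d1)
N(-d1) = 0.27405566; N(-d2) = 0.50958454
P = 102.2700 * 0.92774349 * 0.50958454 - 113.6000 * 1.00000000 * 0.27405566 = 17.2168


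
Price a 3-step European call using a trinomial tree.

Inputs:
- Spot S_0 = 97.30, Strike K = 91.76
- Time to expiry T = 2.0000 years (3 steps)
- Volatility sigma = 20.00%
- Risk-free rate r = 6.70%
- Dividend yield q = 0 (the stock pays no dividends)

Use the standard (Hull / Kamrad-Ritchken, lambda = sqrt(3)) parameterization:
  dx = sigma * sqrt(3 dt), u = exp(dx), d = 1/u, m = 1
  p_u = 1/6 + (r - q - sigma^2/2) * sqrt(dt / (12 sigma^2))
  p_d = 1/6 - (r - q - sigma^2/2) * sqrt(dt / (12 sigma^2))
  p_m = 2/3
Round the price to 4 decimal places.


Answer: Price = V(0,0) = 20.2825

Derivation:
dt = T/N = 0.666667; dx = sigma*sqrt(3*dt) = 0.282843
u = exp(dx) = 1.326896; d = 1/u = 0.753638
p_u = 0.222057, p_m = 0.666667, p_d = 0.111277
Discount per step: exp(-r*dt) = 0.956316
Stock lattice S(k, j) with j the centered position index:
  k=0: S(0,+0) = 97.3000
  k=1: S(1,-1) = 73.3290; S(1,+0) = 97.3000; S(1,+1) = 129.1070
  k=2: S(2,-2) = 55.2636; S(2,-1) = 73.3290; S(2,+0) = 97.3000; S(2,+1) = 129.1070; S(2,+2) = 171.3117
  k=3: S(3,-3) = 41.6487; S(3,-2) = 55.2636; S(3,-1) = 73.3290; S(3,+0) = 97.3000; S(3,+1) = 129.1070; S(3,+2) = 171.3117; S(3,+3) = 227.3128
Terminal payoffs V(N, j) = max(S_T - K, 0):
  V(3,-3) = 0.000000; V(3,-2) = 0.000000; V(3,-1) = 0.000000; V(3,+0) = 5.540000; V(3,+1) = 37.347024; V(3,+2) = 79.551650; V(3,+3) = 135.552819
Backward induction: V(k, j) = exp(-r*dt) * [p_u * V(k+1, j+1) + p_m * V(k+1, j) + p_d * V(k+1, j-1)]
  V(2,-2) = exp(-r*dt) * [p_u*0.000000 + p_m*0.000000 + p_d*0.000000] = 0.000000
  V(2,-1) = exp(-r*dt) * [p_u*5.540000 + p_m*0.000000 + p_d*0.000000] = 1.176455
  V(2,+0) = exp(-r*dt) * [p_u*37.347024 + p_m*5.540000 + p_d*0.000000] = 11.462875
  V(2,+1) = exp(-r*dt) * [p_u*79.551650 + p_m*37.347024 + p_d*5.540000] = 41.293222
  V(2,+2) = exp(-r*dt) * [p_u*135.552819 + p_m*79.551650 + p_d*37.347024] = 83.477507
  V(1,-1) = exp(-r*dt) * [p_u*11.462875 + p_m*1.176455 + p_d*0.000000] = 3.184257
  V(1,+0) = exp(-r*dt) * [p_u*41.293222 + p_m*11.462875 + p_d*1.176455] = 16.202162
  V(1,+1) = exp(-r*dt) * [p_u*83.477507 + p_m*41.293222 + p_d*11.462875] = 45.273065
  V(0,+0) = exp(-r*dt) * [p_u*45.273065 + p_m*16.202162 + p_d*3.184257] = 20.282474


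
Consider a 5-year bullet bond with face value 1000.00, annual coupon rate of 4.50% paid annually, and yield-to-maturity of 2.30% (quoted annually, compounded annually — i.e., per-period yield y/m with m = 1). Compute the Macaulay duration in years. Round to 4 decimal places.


Coupon per period c = face * coupon_rate / m = 45.000000
Periods per year m = 1; per-period yield y/m = 0.023000
Number of cashflows N = 5
Cashflows (t years, CF_t, discount factor 1/(1+y/m)^(m*t), PV):
  t = 1.0000: CF_t = 45.000000, DF = 0.977517, PV = 43.988270
  t = 2.0000: CF_t = 45.000000, DF = 0.955540, PV = 42.999286
  t = 3.0000: CF_t = 45.000000, DF = 0.934056, PV = 42.032538
  t = 4.0000: CF_t = 45.000000, DF = 0.913056, PV = 41.087525
  t = 5.0000: CF_t = 1045.000000, DF = 0.892528, PV = 932.691721
Price P = sum_t PV_t = 1102.799340
Macaulay numerator sum_t t * PV_t:
  t * PV_t at t = 1.0000: 43.988270
  t * PV_t at t = 2.0000: 85.998572
  t * PV_t at t = 3.0000: 126.097614
  t * PV_t at t = 4.0000: 164.350099
  t * PV_t at t = 5.0000: 4663.458606
Macaulay duration D = (sum_t t * PV_t) / P = 5083.893161 / 1102.799340 = 4.609989

Answer: Macaulay duration = 4.6100 years


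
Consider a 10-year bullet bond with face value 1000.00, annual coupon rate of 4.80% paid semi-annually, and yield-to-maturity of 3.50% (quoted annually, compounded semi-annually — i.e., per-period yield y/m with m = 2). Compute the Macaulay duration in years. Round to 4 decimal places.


Answer: Macaulay duration = 8.1733 years

Derivation:
Coupon per period c = face * coupon_rate / m = 24.000000
Periods per year m = 2; per-period yield y/m = 0.017500
Number of cashflows N = 20
Cashflows (t years, CF_t, discount factor 1/(1+y/m)^(m*t), PV):
  t = 0.5000: CF_t = 24.000000, DF = 0.982801, PV = 23.587224
  t = 1.0000: CF_t = 24.000000, DF = 0.965898, PV = 23.181547
  t = 1.5000: CF_t = 24.000000, DF = 0.949285, PV = 22.782847
  t = 2.0000: CF_t = 24.000000, DF = 0.932959, PV = 22.391004
  t = 2.5000: CF_t = 24.000000, DF = 0.916913, PV = 22.005901
  t = 3.0000: CF_t = 24.000000, DF = 0.901143, PV = 21.627421
  t = 3.5000: CF_t = 24.000000, DF = 0.885644, PV = 21.255451
  t = 4.0000: CF_t = 24.000000, DF = 0.870412, PV = 20.889878
  t = 4.5000: CF_t = 24.000000, DF = 0.855441, PV = 20.530592
  t = 5.0000: CF_t = 24.000000, DF = 0.840729, PV = 20.177486
  t = 5.5000: CF_t = 24.000000, DF = 0.826269, PV = 19.830453
  t = 6.0000: CF_t = 24.000000, DF = 0.812058, PV = 19.489389
  t = 6.5000: CF_t = 24.000000, DF = 0.798091, PV = 19.154191
  t = 7.0000: CF_t = 24.000000, DF = 0.784365, PV = 18.824758
  t = 7.5000: CF_t = 24.000000, DF = 0.770875, PV = 18.500990
  t = 8.0000: CF_t = 24.000000, DF = 0.757616, PV = 18.182791
  t = 8.5000: CF_t = 24.000000, DF = 0.744586, PV = 17.870065
  t = 9.0000: CF_t = 24.000000, DF = 0.731780, PV = 17.562718
  t = 9.5000: CF_t = 24.000000, DF = 0.719194, PV = 17.260656
  t = 10.0000: CF_t = 1024.000000, DF = 0.706825, PV = 723.788367
Price P = sum_t PV_t = 1108.893728
Macaulay numerator sum_t t * PV_t:
  t * PV_t at t = 0.5000: 11.793612
  t * PV_t at t = 1.0000: 23.181547
  t * PV_t at t = 1.5000: 34.174270
  t * PV_t at t = 2.0000: 44.782008
  t * PV_t at t = 2.5000: 55.014752
  t * PV_t at t = 3.0000: 64.882263
  t * PV_t at t = 3.5000: 74.394077
  t * PV_t at t = 4.0000: 83.559511
  t * PV_t at t = 4.5000: 92.387666
  t * PV_t at t = 5.0000: 100.887432
  t * PV_t at t = 5.5000: 109.067494
  t * PV_t at t = 6.0000: 116.936335
  t * PV_t at t = 6.5000: 124.502240
  t * PV_t at t = 7.0000: 131.773303
  t * PV_t at t = 7.5000: 138.757427
  t * PV_t at t = 8.0000: 145.462331
  t * PV_t at t = 8.5000: 151.895554
  t * PV_t at t = 9.0000: 158.064459
  t * PV_t at t = 9.5000: 163.976234
  t * PV_t at t = 10.0000: 7237.883670
Macaulay duration D = (sum_t t * PV_t) / P = 9063.376184 / 1108.893728 = 8.173350


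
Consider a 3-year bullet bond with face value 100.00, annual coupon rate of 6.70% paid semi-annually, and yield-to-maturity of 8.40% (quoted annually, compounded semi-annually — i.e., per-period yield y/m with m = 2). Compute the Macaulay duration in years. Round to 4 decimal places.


Coupon per period c = face * coupon_rate / m = 3.350000
Periods per year m = 2; per-period yield y/m = 0.042000
Number of cashflows N = 6
Cashflows (t years, CF_t, discount factor 1/(1+y/m)^(m*t), PV):
  t = 0.5000: CF_t = 3.350000, DF = 0.959693, PV = 3.214971
  t = 1.0000: CF_t = 3.350000, DF = 0.921010, PV = 3.085385
  t = 1.5000: CF_t = 3.350000, DF = 0.883887, PV = 2.961022
  t = 2.0000: CF_t = 3.350000, DF = 0.848260, PV = 2.841672
  t = 2.5000: CF_t = 3.350000, DF = 0.814069, PV = 2.727132
  t = 3.0000: CF_t = 103.350000, DF = 0.781257, PV = 80.742867
Price P = sum_t PV_t = 95.573050
Macaulay numerator sum_t t * PV_t:
  t * PV_t at t = 0.5000: 1.607486
  t * PV_t at t = 1.0000: 3.085385
  t * PV_t at t = 1.5000: 4.441533
  t * PV_t at t = 2.0000: 5.683344
  t * PV_t at t = 2.5000: 6.817831
  t * PV_t at t = 3.0000: 242.228602
Macaulay duration D = (sum_t t * PV_t) / P = 263.864180 / 95.573050 = 2.760864

Answer: Macaulay duration = 2.7609 years


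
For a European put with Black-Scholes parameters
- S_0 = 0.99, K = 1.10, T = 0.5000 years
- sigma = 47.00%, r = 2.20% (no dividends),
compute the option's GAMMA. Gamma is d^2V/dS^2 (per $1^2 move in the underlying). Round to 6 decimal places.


Answer: Gamma = 1.204151

Derivation:
d1 = -0.1177573979; d2 = -0.4500975851
phi(d1) = 0.3961858199; exp(-qT) = 1.0000000000; exp(-rT) = 0.9890602788
Gamma = exp(-qT) * phi(d1) / (S * sigma * sqrt(T)) = 1.0000000000 * 0.3961858199 / (0.9900 * 0.4700 * 0.7071067812) = 1.204151


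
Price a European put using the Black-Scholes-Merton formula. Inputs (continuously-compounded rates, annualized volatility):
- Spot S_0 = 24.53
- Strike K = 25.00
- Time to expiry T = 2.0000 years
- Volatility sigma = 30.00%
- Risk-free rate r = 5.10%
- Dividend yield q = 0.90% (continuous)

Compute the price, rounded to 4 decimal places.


d1 = (ln(S/K) + (r - q + 0.5*sigma^2) * T) / (sigma * sqrt(T)) = 0.36538808
d2 = d1 - sigma * sqrt(T) = -0.05887599
exp(-rT) = 0.90302955; exp(-qT) = 0.98216103
P = K * exp(-rT) * N(-d2) - S_0 * exp(-qT) * N(-d1)
N(-d1) = 0.35741087; N(-d2) = 0.52347456
P = 25.0000 * 0.90302955 * 0.52347456 - 24.5300 * 0.98216103 * 0.35741087 = 3.2069

Answer: Price = 3.2069


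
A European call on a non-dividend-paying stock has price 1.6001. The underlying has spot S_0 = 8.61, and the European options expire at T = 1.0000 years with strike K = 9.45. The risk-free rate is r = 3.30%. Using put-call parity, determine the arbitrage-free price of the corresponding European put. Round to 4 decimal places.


Answer: Put price = 2.1333

Derivation:
Put-call parity: C - P = S_0 * exp(-qT) - K * exp(-rT).
S_0 * exp(-qT) = 8.6100 * 1.00000000 = 8.61000000
K * exp(-rT) = 9.4500 * 0.96753856 = 9.14323939
P = C - S*exp(-qT) + K*exp(-rT)
P = 1.6001 - 8.61000000 + 9.14323939 = 2.1333


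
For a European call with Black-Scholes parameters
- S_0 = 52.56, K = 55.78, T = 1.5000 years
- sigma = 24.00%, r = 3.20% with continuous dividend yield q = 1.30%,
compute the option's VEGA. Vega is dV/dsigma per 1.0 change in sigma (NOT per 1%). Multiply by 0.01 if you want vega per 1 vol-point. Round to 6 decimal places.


Answer: Vega = 25.163195

Derivation:
d1 = 0.0416412983; d2 = -0.2522974708
phi(d1) = 0.3985965478; exp(-qT) = 0.9806888952; exp(-rT) = 0.9531337871
Vega = S * exp(-qT) * phi(d1) * sqrt(T) = 52.5600 * 0.9806888952 * 0.3985965478 * 1.2247448714 = 25.163195


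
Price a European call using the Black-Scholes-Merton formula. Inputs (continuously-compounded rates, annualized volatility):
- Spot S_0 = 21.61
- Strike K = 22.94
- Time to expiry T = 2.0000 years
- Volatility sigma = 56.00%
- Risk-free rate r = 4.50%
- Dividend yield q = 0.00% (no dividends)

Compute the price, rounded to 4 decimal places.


d1 = (ln(S/K) + (r - q + 0.5*sigma^2) * T) / (sigma * sqrt(T)) = 0.43420657
d2 = d1 - sigma * sqrt(T) = -0.35775303
exp(-rT) = 0.91393119; exp(-qT) = 1.00000000
C = S_0 * exp(-qT) * N(d1) - K * exp(-rT) * N(d2)
N(d1) = 0.66793078; N(d2) = 0.36026407
C = 21.6100 * 1.00000000 * 0.66793078 - 22.9400 * 0.91393119 * 0.36026407 = 6.8808

Answer: Price = 6.8808


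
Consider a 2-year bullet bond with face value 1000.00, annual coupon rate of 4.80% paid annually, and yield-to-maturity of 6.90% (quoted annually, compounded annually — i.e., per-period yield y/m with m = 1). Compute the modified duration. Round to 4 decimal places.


Answer: Modified duration = 1.8272

Derivation:
Coupon per period c = face * coupon_rate / m = 48.000000
Periods per year m = 1; per-period yield y/m = 0.069000
Number of cashflows N = 2
Cashflows (t years, CF_t, discount factor 1/(1+y/m)^(m*t), PV):
  t = 1.0000: CF_t = 48.000000, DF = 0.935454, PV = 44.901777
  t = 2.0000: CF_t = 1048.000000, DF = 0.875074, PV = 917.077149
Price P = sum_t PV_t = 961.978926
First compute Macaulay numerator sum_t t * PV_t:
  t * PV_t at t = 1.0000: 44.901777
  t * PV_t at t = 2.0000: 1834.154298
Macaulay duration D = 1879.056076 / 961.978926 = 1.953324
Modified duration = D / (1 + y/m) = 1.953324 / (1 + 0.069000) = 1.827244


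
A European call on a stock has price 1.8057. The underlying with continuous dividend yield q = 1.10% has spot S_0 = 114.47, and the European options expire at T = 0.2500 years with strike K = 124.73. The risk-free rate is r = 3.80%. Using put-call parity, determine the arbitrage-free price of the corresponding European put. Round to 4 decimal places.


Answer: Put price = 11.2007

Derivation:
Put-call parity: C - P = S_0 * exp(-qT) - K * exp(-rT).
S_0 * exp(-qT) = 114.4700 * 0.99725378 = 114.15563994
K * exp(-rT) = 124.7300 * 0.99054498 = 123.55067566
P = C - S*exp(-qT) + K*exp(-rT)
P = 1.8057 - 114.15563994 + 123.55067566 = 11.2007


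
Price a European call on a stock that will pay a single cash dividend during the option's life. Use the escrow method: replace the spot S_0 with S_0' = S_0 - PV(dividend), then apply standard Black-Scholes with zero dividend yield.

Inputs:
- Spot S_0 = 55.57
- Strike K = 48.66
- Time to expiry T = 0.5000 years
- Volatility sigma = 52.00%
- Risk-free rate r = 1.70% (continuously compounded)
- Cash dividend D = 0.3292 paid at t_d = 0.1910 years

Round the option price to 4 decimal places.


PV(D) = D * exp(-r * t_d) = 0.3292 * 0.99675827 = 0.32813282
S_0' = S_0 - PV(D) = 55.5700 - 0.32813282 = 55.24186718
d1 = (ln(S_0'/K) + (r + sigma^2/2)*T) / (sigma*sqrt(T)) = 0.55198874
d2 = d1 - sigma*sqrt(T) = 0.18429322
exp(-rT) = 0.99153602
N(d1) = 0.70952197; N(d2) = 0.57310828
C = S_0' * N(d1) - K * exp(-rT) * N(d2) = 55.24186718 * 0.70952197 - 48.6600 * 0.99153602 * 0.57310828 = 11.5439

Answer: Price = 11.5439


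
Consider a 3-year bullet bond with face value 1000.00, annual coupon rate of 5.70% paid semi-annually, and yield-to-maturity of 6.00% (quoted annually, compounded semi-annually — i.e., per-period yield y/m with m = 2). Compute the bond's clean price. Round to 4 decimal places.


Coupon per period c = face * coupon_rate / m = 28.500000
Periods per year m = 2; per-period yield y/m = 0.030000
Number of cashflows N = 6
Cashflows (t years, CF_t, discount factor 1/(1+y/m)^(m*t), PV):
  t = 0.5000: CF_t = 28.500000, DF = 0.970874, PV = 27.669903
  t = 1.0000: CF_t = 28.500000, DF = 0.942596, PV = 26.863983
  t = 1.5000: CF_t = 28.500000, DF = 0.915142, PV = 26.081537
  t = 2.0000: CF_t = 28.500000, DF = 0.888487, PV = 25.321881
  t = 2.5000: CF_t = 28.500000, DF = 0.862609, PV = 24.584350
  t = 3.0000: CF_t = 1028.500000, DF = 0.837484, PV = 861.352558
Price P = sum_t PV_t = 991.874213

Answer: Price = 991.8742


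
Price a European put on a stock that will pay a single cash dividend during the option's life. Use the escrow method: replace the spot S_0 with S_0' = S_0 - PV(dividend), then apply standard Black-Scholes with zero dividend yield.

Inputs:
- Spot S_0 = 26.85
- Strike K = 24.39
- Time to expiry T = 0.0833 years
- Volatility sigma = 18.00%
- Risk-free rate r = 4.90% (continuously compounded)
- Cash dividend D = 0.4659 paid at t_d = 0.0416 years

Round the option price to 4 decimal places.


Answer: Price = 0.0311

Derivation:
PV(D) = D * exp(-r * t_d) = 0.4659 * 0.99796368 = 0.46495128
S_0' = S_0 - PV(D) = 26.8500 - 0.46495128 = 26.38504872
d1 = (ln(S_0'/K) + (r + sigma^2/2)*T) / (sigma*sqrt(T)) = 1.61797173
d2 = d1 - sigma*sqrt(T) = 1.56602060
exp(-rT) = 0.99592662
N(-d1) = 0.05283434; N(-d2) = 0.05867190
P = K * exp(-rT) * N(-d2) - S_0' * N(-d1) = 24.3900 * 0.99592662 * 0.05867190 - 26.38504872 * 0.05283434 = 0.0311


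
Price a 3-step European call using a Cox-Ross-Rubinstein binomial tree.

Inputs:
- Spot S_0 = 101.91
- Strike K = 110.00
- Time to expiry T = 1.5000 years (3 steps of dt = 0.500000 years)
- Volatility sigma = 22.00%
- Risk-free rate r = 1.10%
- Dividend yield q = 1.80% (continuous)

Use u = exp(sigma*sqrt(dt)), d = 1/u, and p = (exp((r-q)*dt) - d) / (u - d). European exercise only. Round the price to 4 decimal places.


dt = T/N = 0.500000
u = exp(sigma*sqrt(dt)) = 1.168316; d = 1/u = 0.855933
p = (exp((r-q)*dt) - d) / (u - d) = 0.450003
Discount per step: exp(-r*dt) = 0.994515
Stock lattice S(k, i) with i counting down-moves:
  k=0: S(0,0) = 101.9100
  k=1: S(1,0) = 119.0631; S(1,1) = 87.2281
  k=2: S(2,0) = 139.1033; S(2,1) = 101.9100; S(2,2) = 74.6614
  k=3: S(3,0) = 162.5167; S(3,1) = 119.0631; S(3,2) = 87.2281; S(3,3) = 63.9051
Terminal payoffs V(N, i) = max(S_T - K, 0):
  V(3,0) = 52.516664; V(3,1) = 9.063095; V(3,2) = 0.000000; V(3,3) = 0.000000
Backward induction: V(k, i) = exp(-r*dt) * [p * V(k+1, i) + (1-p) * V(k+1, i+1)].
  V(2,0) = exp(-r*dt) * [p*52.516664 + (1-p)*9.063095] = 28.460358
  V(2,1) = exp(-r*dt) * [p*9.063095 + (1-p)*0.000000] = 4.056048
  V(2,2) = exp(-r*dt) * [p*0.000000 + (1-p)*0.000000] = 0.000000
  V(1,0) = exp(-r*dt) * [p*28.460358 + (1-p)*4.056048] = 14.955573
  V(1,1) = exp(-r*dt) * [p*4.056048 + (1-p)*0.000000] = 1.815222
  V(0,0) = exp(-r*dt) * [p*14.955573 + (1-p)*1.815222] = 7.686027

Answer: Price = V(0,0) = 7.6860


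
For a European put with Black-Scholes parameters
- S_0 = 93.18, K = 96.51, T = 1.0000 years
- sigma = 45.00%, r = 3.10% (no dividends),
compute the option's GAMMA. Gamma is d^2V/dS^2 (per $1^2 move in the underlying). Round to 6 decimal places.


Answer: Gamma = 0.009295

Derivation:
d1 = 0.2158588366; d2 = -0.2341411634
phi(d1) = 0.3897553471; exp(-qT) = 1.0000000000; exp(-rT) = 0.9694755731
Gamma = exp(-qT) * phi(d1) / (S * sigma * sqrt(T)) = 1.0000000000 * 0.3897553471 / (93.1800 * 0.4500 * 1.0000000000) = 0.009295


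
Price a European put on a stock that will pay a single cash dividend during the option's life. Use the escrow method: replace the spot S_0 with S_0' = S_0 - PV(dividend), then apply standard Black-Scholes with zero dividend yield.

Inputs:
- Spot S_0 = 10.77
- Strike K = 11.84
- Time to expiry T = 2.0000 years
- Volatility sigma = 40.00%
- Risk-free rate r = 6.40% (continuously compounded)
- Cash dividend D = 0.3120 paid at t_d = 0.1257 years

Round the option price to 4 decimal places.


PV(D) = D * exp(-r * t_d) = 0.3120 * 0.99198747 = 0.30950009
S_0' = S_0 - PV(D) = 10.7700 - 0.30950009 = 10.46049991
d1 = (ln(S_0'/K) + (r + sigma^2/2)*T) / (sigma*sqrt(T)) = 0.29013054
d2 = d1 - sigma*sqrt(T) = -0.27555488
exp(-rT) = 0.87985338
N(-d1) = 0.38585818; N(-d2) = 0.60855502
P = K * exp(-rT) * N(-d2) - S_0' * N(-d1) = 11.8400 * 0.87985338 * 0.60855502 - 10.46049991 * 0.38585818 = 2.3033

Answer: Price = 2.3033


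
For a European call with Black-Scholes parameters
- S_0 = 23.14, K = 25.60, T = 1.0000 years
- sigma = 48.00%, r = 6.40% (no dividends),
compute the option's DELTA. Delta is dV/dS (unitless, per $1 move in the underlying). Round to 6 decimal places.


Answer: Delta = 0.564684

Derivation:
d1 = 0.1628549381; d2 = -0.3171450619
phi(d1) = 0.3936868831; exp(-qT) = 1.0000000000; exp(-rT) = 0.9380049995
N(d1) = 0.5646836744
Delta = exp(-qT) * N(d1) = 1.0000000000 * 0.5646836744 = 0.564684


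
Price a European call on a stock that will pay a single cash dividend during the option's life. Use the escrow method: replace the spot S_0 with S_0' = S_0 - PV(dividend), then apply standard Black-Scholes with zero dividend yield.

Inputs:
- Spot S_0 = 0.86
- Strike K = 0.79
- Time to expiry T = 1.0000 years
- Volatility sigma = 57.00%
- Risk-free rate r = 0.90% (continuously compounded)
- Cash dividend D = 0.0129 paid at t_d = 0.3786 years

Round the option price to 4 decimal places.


Answer: Price = 0.2167

Derivation:
PV(D) = D * exp(-r * t_d) = 0.0129 * 0.99659840 = 0.01285612
S_0' = S_0 - PV(D) = 0.8600 - 0.01285612 = 0.84714388
d1 = (ln(S_0'/K) + (r + sigma^2/2)*T) / (sigma*sqrt(T)) = 0.42331159
d2 = d1 - sigma*sqrt(T) = -0.14668841
exp(-rT) = 0.99104038
N(d1) = 0.66396603; N(d2) = 0.44168898
C = S_0' * N(d1) - K * exp(-rT) * N(d2) = 0.84714388 * 0.66396603 - 0.7900 * 0.99104038 * 0.44168898 = 0.2167


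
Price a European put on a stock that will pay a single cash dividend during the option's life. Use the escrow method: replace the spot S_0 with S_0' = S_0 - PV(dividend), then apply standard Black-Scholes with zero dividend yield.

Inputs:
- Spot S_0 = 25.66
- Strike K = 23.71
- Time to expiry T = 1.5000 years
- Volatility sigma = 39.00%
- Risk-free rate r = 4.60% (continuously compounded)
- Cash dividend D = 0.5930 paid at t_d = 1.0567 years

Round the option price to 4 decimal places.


Answer: Price = 3.1245

Derivation:
PV(D) = D * exp(-r * t_d) = 0.5930 * 0.95255427 = 0.56486468
S_0' = S_0 - PV(D) = 25.6600 - 0.56486468 = 25.09513532
d1 = (ln(S_0'/K) + (r + sigma^2/2)*T) / (sigma*sqrt(T)) = 0.50214983
d2 = d1 - sigma*sqrt(T) = 0.02449933
exp(-rT) = 0.93332668
N(-d1) = 0.30778107; N(-d2) = 0.49022716
P = K * exp(-rT) * N(-d2) - S_0' * N(-d1) = 23.7100 * 0.93332668 * 0.49022716 - 25.09513532 * 0.30778107 = 3.1245


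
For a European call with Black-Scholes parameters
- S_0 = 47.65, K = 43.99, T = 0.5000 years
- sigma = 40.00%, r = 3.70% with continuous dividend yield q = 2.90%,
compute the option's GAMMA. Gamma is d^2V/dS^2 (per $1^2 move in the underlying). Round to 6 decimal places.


Answer: Gamma = 0.026505

Derivation:
d1 = 0.4381244037; d2 = 0.1552816912
phi(d1) = 0.3624332246; exp(-qT) = 0.9856046187; exp(-rT) = 0.9816700746
Gamma = exp(-qT) * phi(d1) / (S * sigma * sqrt(T)) = 0.9856046187 * 0.3624332246 / (47.6500 * 0.4000 * 0.7071067812) = 0.026505


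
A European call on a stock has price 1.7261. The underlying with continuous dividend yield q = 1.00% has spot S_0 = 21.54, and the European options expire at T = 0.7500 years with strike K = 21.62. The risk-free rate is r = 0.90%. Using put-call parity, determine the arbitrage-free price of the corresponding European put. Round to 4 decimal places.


Put-call parity: C - P = S_0 * exp(-qT) - K * exp(-rT).
S_0 * exp(-qT) = 21.5400 * 0.99252805 = 21.37905430
K * exp(-rT) = 21.6200 * 0.99327273 = 21.47455642
P = C - S*exp(-qT) + K*exp(-rT)
P = 1.7261 - 21.37905430 + 21.47455642 = 1.8216

Answer: Put price = 1.8216


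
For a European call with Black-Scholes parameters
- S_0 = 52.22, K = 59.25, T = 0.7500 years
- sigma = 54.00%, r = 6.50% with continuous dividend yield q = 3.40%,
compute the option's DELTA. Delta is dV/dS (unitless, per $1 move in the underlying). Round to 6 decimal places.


d1 = 0.0134710428; d2 = -0.4541826752
phi(d1) = 0.3989060842; exp(-qT) = 0.9748223790; exp(-rT) = 0.9524192047
N(d1) = 0.5053740060
Delta = exp(-qT) * N(d1) = 0.9748223790 * 0.5053740060 = 0.492650

Answer: Delta = 0.492650


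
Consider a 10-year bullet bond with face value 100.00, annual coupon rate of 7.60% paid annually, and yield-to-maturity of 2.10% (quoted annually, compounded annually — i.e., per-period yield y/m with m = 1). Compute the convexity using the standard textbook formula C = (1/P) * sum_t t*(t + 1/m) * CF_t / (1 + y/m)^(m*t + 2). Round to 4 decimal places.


Coupon per period c = face * coupon_rate / m = 7.600000
Periods per year m = 1; per-period yield y/m = 0.021000
Number of cashflows N = 10
Cashflows (t years, CF_t, discount factor 1/(1+y/m)^(m*t), PV):
  t = 1.0000: CF_t = 7.600000, DF = 0.979432, PV = 7.443683
  t = 2.0000: CF_t = 7.600000, DF = 0.959287, PV = 7.290580
  t = 3.0000: CF_t = 7.600000, DF = 0.939556, PV = 7.140627
  t = 4.0000: CF_t = 7.600000, DF = 0.920231, PV = 6.993758
  t = 5.0000: CF_t = 7.600000, DF = 0.901304, PV = 6.849910
  t = 6.0000: CF_t = 7.600000, DF = 0.882766, PV = 6.709021
  t = 7.0000: CF_t = 7.600000, DF = 0.864609, PV = 6.571029
  t = 8.0000: CF_t = 7.600000, DF = 0.846826, PV = 6.435876
  t = 9.0000: CF_t = 7.600000, DF = 0.829408, PV = 6.303502
  t = 10.0000: CF_t = 107.600000, DF = 0.812349, PV = 87.408738
Price P = sum_t PV_t = 149.146725
Convexity numerator sum_t t*(t + 1/m) * CF_t / (1+y/m)^(m*t + 2):
  t = 1.0000: term = 14.281255
  t = 2.0000: term = 41.962550
  t = 3.0000: term = 82.198923
  t = 4.0000: term = 134.180416
  t = 5.0000: term = 197.130876
  t = 6.0000: term = 270.306784
  t = 7.0000: term = 352.996127
  t = 8.0000: term = 444.517300
  t = 9.0000: term = 544.218046
  t = 10.0000: term = 9223.506357
Convexity = (1/P) * sum = 11305.298636 / 149.146725 = 75.799845

Answer: Convexity = 75.7998


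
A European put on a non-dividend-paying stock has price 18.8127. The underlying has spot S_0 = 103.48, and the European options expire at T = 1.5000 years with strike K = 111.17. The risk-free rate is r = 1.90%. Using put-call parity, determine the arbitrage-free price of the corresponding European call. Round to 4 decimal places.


Put-call parity: C - P = S_0 * exp(-qT) - K * exp(-rT).
S_0 * exp(-qT) = 103.4800 * 1.00000000 = 103.48000000
K * exp(-rT) = 111.1700 * 0.97190229 = 108.04637804
C = P + S*exp(-qT) - K*exp(-rT)
C = 18.8127 + 103.48000000 - 108.04637804 = 14.2463

Answer: Call price = 14.2463


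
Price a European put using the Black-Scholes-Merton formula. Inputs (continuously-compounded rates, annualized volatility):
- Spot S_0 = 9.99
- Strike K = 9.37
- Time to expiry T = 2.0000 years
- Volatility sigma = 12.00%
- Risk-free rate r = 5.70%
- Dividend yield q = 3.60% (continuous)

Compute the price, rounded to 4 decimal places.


d1 = (ln(S/K) + (r - q + 0.5*sigma^2) * T) / (sigma * sqrt(T)) = 0.70988510
d2 = d1 - sigma * sqrt(T) = 0.54017947
exp(-rT) = 0.89225796; exp(-qT) = 0.93053090
P = K * exp(-rT) * N(-d2) - S_0 * exp(-qT) * N(-d1)
N(-d1) = 0.23888770; N(-d2) = 0.29453663
P = 9.3700 * 0.89225796 * 0.29453663 - 9.9900 * 0.93053090 * 0.23888770 = 0.2418

Answer: Price = 0.2418


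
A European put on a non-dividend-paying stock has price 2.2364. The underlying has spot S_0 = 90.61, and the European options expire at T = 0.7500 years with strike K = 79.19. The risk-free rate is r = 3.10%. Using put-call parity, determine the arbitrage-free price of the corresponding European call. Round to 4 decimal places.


Answer: Call price = 15.4763

Derivation:
Put-call parity: C - P = S_0 * exp(-qT) - K * exp(-rT).
S_0 * exp(-qT) = 90.6100 * 1.00000000 = 90.61000000
K * exp(-rT) = 79.1900 * 0.97701820 = 77.37007115
C = P + S*exp(-qT) - K*exp(-rT)
C = 2.2364 + 90.61000000 - 77.37007115 = 15.4763


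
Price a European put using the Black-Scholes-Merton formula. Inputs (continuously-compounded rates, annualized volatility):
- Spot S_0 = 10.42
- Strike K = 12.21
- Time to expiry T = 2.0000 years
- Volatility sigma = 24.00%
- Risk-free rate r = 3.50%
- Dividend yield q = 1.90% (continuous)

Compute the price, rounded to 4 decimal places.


d1 = (ln(S/K) + (r - q + 0.5*sigma^2) * T) / (sigma * sqrt(T)) = -0.20308181
d2 = d1 - sigma * sqrt(T) = -0.54249306
exp(-rT) = 0.93239382; exp(-qT) = 0.96271294
P = K * exp(-rT) * N(-d2) - S_0 * exp(-qT) * N(-d1)
N(-d1) = 0.58046446; N(-d2) = 0.70626056
P = 12.2100 * 0.93239382 * 0.70626056 - 10.4200 * 0.96271294 * 0.58046446 = 2.2175

Answer: Price = 2.2175


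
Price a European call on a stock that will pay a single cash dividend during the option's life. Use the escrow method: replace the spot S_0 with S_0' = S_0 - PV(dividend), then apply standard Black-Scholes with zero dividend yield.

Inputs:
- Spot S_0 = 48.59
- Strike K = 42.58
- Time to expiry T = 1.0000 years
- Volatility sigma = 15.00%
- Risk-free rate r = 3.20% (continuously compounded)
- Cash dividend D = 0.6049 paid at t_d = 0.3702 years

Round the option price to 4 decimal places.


Answer: Price = 7.2966

Derivation:
PV(D) = D * exp(-r * t_d) = 0.6049 * 0.98822349 = 0.59777639
S_0' = S_0 - PV(D) = 48.5900 - 0.59777639 = 47.99222361
d1 = (ln(S_0'/K) + (r + sigma^2/2)*T) / (sigma*sqrt(T)) = 1.08602887
d2 = d1 - sigma*sqrt(T) = 0.93602887
exp(-rT) = 0.96850658
N(d1) = 0.86126689; N(d2) = 0.82537084
C = S_0' * N(d1) - K * exp(-rT) * N(d2) = 47.99222361 * 0.86126689 - 42.5800 * 0.96850658 * 0.82537084 = 7.2966


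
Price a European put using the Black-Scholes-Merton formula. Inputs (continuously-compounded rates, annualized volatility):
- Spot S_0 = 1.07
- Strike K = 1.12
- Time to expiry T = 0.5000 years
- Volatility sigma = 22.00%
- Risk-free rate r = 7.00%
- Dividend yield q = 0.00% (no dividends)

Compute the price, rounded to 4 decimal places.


d1 = (ln(S/K) + (r - q + 0.5*sigma^2) * T) / (sigma * sqrt(T)) = 0.00919215
d2 = d1 - sigma * sqrt(T) = -0.14637134
exp(-rT) = 0.96560542; exp(-qT) = 1.00000000
P = K * exp(-rT) * N(-d2) - S_0 * exp(-qT) * N(-d1)
N(-d1) = 0.49633291; N(-d2) = 0.55818587
P = 1.1200 * 0.96560542 * 0.55818587 - 1.0700 * 1.00000000 * 0.49633291 = 0.0726

Answer: Price = 0.0726


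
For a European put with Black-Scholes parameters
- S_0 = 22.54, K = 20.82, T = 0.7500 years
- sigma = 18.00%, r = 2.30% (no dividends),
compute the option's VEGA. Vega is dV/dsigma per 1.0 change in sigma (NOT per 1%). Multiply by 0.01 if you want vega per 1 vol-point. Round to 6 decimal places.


Answer: Vega = 6.104610

Derivation:
d1 = 0.6978076378; d2 = 0.5419230651
phi(d1) = 0.3127327513; exp(-qT) = 1.0000000000; exp(-rT) = 0.9828979294
Vega = S * exp(-qT) * phi(d1) * sqrt(T) = 22.5400 * 1.0000000000 * 0.3127327513 * 0.8660254038 = 6.104610


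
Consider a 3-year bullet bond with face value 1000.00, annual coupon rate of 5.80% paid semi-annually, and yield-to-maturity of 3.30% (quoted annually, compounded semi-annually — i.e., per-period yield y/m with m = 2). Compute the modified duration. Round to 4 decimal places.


Answer: Modified duration = 2.7589

Derivation:
Coupon per period c = face * coupon_rate / m = 29.000000
Periods per year m = 2; per-period yield y/m = 0.016500
Number of cashflows N = 6
Cashflows (t years, CF_t, discount factor 1/(1+y/m)^(m*t), PV):
  t = 0.5000: CF_t = 29.000000, DF = 0.983768, PV = 28.529267
  t = 1.0000: CF_t = 29.000000, DF = 0.967799, PV = 28.066175
  t = 1.5000: CF_t = 29.000000, DF = 0.952090, PV = 27.610600
  t = 2.0000: CF_t = 29.000000, DF = 0.936635, PV = 27.162420
  t = 2.5000: CF_t = 29.000000, DF = 0.921432, PV = 26.721515
  t = 3.0000: CF_t = 1029.000000, DF = 0.906475, PV = 932.762498
Price P = sum_t PV_t = 1070.852477
First compute Macaulay numerator sum_t t * PV_t:
  t * PV_t at t = 0.5000: 14.264634
  t * PV_t at t = 1.0000: 28.066175
  t * PV_t at t = 1.5000: 41.415900
  t * PV_t at t = 2.0000: 54.324841
  t * PV_t at t = 2.5000: 66.803788
  t * PV_t at t = 3.0000: 2798.287495
Macaulay duration D = 3003.162833 / 1070.852477 = 2.804460
Modified duration = D / (1 + y/m) = 2.804460 / (1 + 0.016500) = 2.758937


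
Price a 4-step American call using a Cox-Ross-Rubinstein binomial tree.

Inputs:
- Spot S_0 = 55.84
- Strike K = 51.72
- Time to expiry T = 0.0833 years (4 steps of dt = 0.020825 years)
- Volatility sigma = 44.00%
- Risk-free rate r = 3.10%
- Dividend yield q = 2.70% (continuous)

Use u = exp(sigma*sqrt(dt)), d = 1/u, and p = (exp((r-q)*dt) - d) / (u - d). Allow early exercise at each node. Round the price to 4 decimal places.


Answer: Price = V(0,0) = 5.3914

Derivation:
dt = T/N = 0.020825
u = exp(sigma*sqrt(dt)) = 1.065555; d = 1/u = 0.938478
p = (exp((r-q)*dt) - d) / (u - d) = 0.484787
Discount per step: exp(-r*dt) = 0.999355
Stock lattice S(k, i) with i counting down-moves:
  k=0: S(0,0) = 55.8400
  k=1: S(1,0) = 59.5006; S(1,1) = 52.4046
  k=2: S(2,0) = 63.4012; S(2,1) = 55.8400; S(2,2) = 49.1806
  k=3: S(3,0) = 67.5574; S(3,1) = 59.5006; S(3,2) = 52.4046; S(3,3) = 46.1549
  k=4: S(4,0) = 71.9862; S(4,1) = 63.4012; S(4,2) = 55.8400; S(4,3) = 49.1806; S(4,4) = 43.3154
Terminal payoffs V(N, i) = max(S_T - K, 0):
  V(4,0) = 20.266152; V(4,1) = 11.681157; V(4,2) = 4.120000; V(4,3) = 0.000000; V(4,4) = 0.000000
Backward induction: V(k, i) = exp(-r*dt) * [p * V(k+1, i) + (1-p) * V(k+1, i+1)]; then take max(V_cont, immediate exercise) for American.
  V(3,0) = exp(-r*dt) * [p*20.266152 + (1-p)*11.681157] = 15.832826; exercise = 15.837422; V(3,0) = max -> 15.837422
  V(3,1) = exp(-r*dt) * [p*11.681157 + (1-p)*4.120000] = 7.780525; exercise = 7.780593; V(3,1) = max -> 7.780593
  V(3,2) = exp(-r*dt) * [p*4.120000 + (1-p)*0.000000] = 1.996033; exercise = 0.684614; V(3,2) = max -> 1.996033
  V(3,3) = exp(-r*dt) * [p*0.000000 + (1-p)*0.000000] = 0.000000; exercise = 0.000000; V(3,3) = max -> 0.000000
  V(2,0) = exp(-r*dt) * [p*15.837422 + (1-p)*7.780593] = 11.678897; exercise = 11.681157; V(2,0) = max -> 11.681157
  V(2,1) = exp(-r*dt) * [p*7.780593 + (1-p)*1.996033] = 4.797214; exercise = 4.120000; V(2,1) = max -> 4.797214
  V(2,2) = exp(-r*dt) * [p*1.996033 + (1-p)*0.000000] = 0.967026; exercise = 0.000000; V(2,2) = max -> 0.967026
  V(1,0) = exp(-r*dt) * [p*11.681157 + (1-p)*4.797214] = 8.129210; exercise = 7.780593; V(1,0) = max -> 8.129210
  V(1,1) = exp(-r*dt) * [p*4.797214 + (1-p)*0.967026] = 2.822029; exercise = 0.684614; V(1,1) = max -> 2.822029
  V(0,0) = exp(-r*dt) * [p*8.129210 + (1-p)*2.822029] = 5.391399; exercise = 4.120000; V(0,0) = max -> 5.391399


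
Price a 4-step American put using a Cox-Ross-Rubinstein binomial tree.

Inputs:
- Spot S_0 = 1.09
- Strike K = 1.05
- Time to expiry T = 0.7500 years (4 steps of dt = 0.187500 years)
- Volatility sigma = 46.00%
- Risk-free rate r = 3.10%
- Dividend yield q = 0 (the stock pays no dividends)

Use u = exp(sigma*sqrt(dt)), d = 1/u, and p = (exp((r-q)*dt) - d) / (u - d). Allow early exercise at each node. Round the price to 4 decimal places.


Answer: Price = V(0,0) = 0.1343

Derivation:
dt = T/N = 0.187500
u = exp(sigma*sqrt(dt)) = 1.220409; d = 1/u = 0.819398
p = (exp((r-q)*dt) - d) / (u - d) = 0.464904
Discount per step: exp(-r*dt) = 0.994204
Stock lattice S(k, i) with i counting down-moves:
  k=0: S(0,0) = 1.0900
  k=1: S(1,0) = 1.3302; S(1,1) = 0.8931
  k=2: S(2,0) = 1.6234; S(2,1) = 1.0900; S(2,2) = 0.7318
  k=3: S(3,0) = 1.9813; S(3,1) = 1.3302; S(3,2) = 0.8931; S(3,3) = 0.5997
  k=4: S(4,0) = 2.4180; S(4,1) = 1.6234; S(4,2) = 1.0900; S(4,3) = 0.7318; S(4,4) = 0.4914
Terminal payoffs V(N, i) = max(K - S_T, 0):
  V(4,0) = 0.000000; V(4,1) = 0.000000; V(4,2) = 0.000000; V(4,3) = 0.318160; V(4,4) = 0.558634
Backward induction: V(k, i) = exp(-r*dt) * [p * V(k+1, i) + (1-p) * V(k+1, i+1)]; then take max(V_cont, immediate exercise) for American.
  V(3,0) = exp(-r*dt) * [p*0.000000 + (1-p)*0.000000] = 0.000000; exercise = 0.000000; V(3,0) = max -> 0.000000
  V(3,1) = exp(-r*dt) * [p*0.000000 + (1-p)*0.000000] = 0.000000; exercise = 0.000000; V(3,1) = max -> 0.000000
  V(3,2) = exp(-r*dt) * [p*0.000000 + (1-p)*0.318160] = 0.169260; exercise = 0.156857; V(3,2) = max -> 0.169260
  V(3,3) = exp(-r*dt) * [p*0.318160 + (1-p)*0.558634] = 0.444247; exercise = 0.450332; V(3,3) = max -> 0.450332
  V(2,0) = exp(-r*dt) * [p*0.000000 + (1-p)*0.000000] = 0.000000; exercise = 0.000000; V(2,0) = max -> 0.000000
  V(2,1) = exp(-r*dt) * [p*0.000000 + (1-p)*0.169260] = 0.090045; exercise = 0.000000; V(2,1) = max -> 0.090045
  V(2,2) = exp(-r*dt) * [p*0.169260 + (1-p)*0.450332] = 0.317808; exercise = 0.318160; V(2,2) = max -> 0.318160
  V(1,0) = exp(-r*dt) * [p*0.000000 + (1-p)*0.090045] = 0.047904; exercise = 0.000000; V(1,0) = max -> 0.047904
  V(1,1) = exp(-r*dt) * [p*0.090045 + (1-p)*0.318160] = 0.210879; exercise = 0.156857; V(1,1) = max -> 0.210879
  V(0,0) = exp(-r*dt) * [p*0.047904 + (1-p)*0.210879] = 0.134328; exercise = 0.000000; V(0,0) = max -> 0.134328


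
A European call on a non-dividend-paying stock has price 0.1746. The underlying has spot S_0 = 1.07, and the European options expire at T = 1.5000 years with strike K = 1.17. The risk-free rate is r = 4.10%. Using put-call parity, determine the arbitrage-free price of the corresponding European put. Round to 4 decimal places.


Answer: Put price = 0.2048

Derivation:
Put-call parity: C - P = S_0 * exp(-qT) - K * exp(-rT).
S_0 * exp(-qT) = 1.0700 * 1.00000000 = 1.07000000
K * exp(-rT) = 1.1700 * 0.94035295 = 1.10021295
P = C - S*exp(-qT) + K*exp(-rT)
P = 0.1746 - 1.07000000 + 1.10021295 = 0.2048


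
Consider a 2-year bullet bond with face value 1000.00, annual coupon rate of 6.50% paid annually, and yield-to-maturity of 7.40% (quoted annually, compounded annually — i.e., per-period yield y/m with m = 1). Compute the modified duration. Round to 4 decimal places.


Coupon per period c = face * coupon_rate / m = 65.000000
Periods per year m = 1; per-period yield y/m = 0.074000
Number of cashflows N = 2
Cashflows (t years, CF_t, discount factor 1/(1+y/m)^(m*t), PV):
  t = 1.0000: CF_t = 65.000000, DF = 0.931099, PV = 60.521415
  t = 2.0000: CF_t = 1065.000000, DF = 0.866945, PV = 923.296193
Price P = sum_t PV_t = 983.817609
First compute Macaulay numerator sum_t t * PV_t:
  t * PV_t at t = 1.0000: 60.521415
  t * PV_t at t = 2.0000: 1846.592387
Macaulay duration D = 1907.113802 / 983.817609 = 1.938483
Modified duration = D / (1 + y/m) = 1.938483 / (1 + 0.074000) = 1.804919

Answer: Modified duration = 1.8049
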